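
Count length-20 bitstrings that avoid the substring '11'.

Let a(n) count valid strings. If the last bit is 0 the prefix is any valid string of length n-1; if it is 1 the string must end in 01 with a valid prefix of length n-2. So a(n) = a(n-1) + a(n-2), a(1)=2, a(2)=3.
Computing successive values: a(1)=2, a(2)=3, a(3)=5, a(4)=8, a(5)=13, a(6)=21, a(7)=34, a(8)=55, a(9)=89, a(10)=144, a(11)=233, a(12)=377, a(13)=610, a(14)=987, a(15)=1597, a(16)=2584, a(17)=4181, a(18)=6765, a(19)=10946, a(20)=17711.

Final answer: 17711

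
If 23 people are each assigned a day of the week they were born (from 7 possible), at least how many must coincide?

There are 7 possible values for day of the week they were born. With 23 people and 7 categories, by pigeonhole: ceiling(23/7).

Final answer: 4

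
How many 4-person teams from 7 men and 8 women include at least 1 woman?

Sum over valid woman counts:
C(8,1)C(7,3) = 280
C(8,2)C(7,2) = 588
C(8,3)C(7,1) = 392
C(8,4)C(7,0) = 70
Total: 280 + 588 + 392 + 70.

Final answer: 1330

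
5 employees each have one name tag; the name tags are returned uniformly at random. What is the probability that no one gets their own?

Use the recurrence D(n) = (n-1)(D(n-1) + D(n-2)) with D(0)=1, D(1)=0.
Building up: D(2)=1, D(3)=2, D(4)=9, D(5)=44.
Total arrangements: 5! = 120.
Probability = D(5)/5! = 11/30.

Final answer: D(5)/5! = 44/120 = 0.366667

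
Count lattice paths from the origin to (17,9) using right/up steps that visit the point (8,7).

Paths (0,0)->(8,7): C(15,7) = 6435.
Paths (8,7)->(17,9): C(11,2) = 55.
By multiplication principle: 6435 x 55.

Final answer: 353925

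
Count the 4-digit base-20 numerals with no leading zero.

These are the integers in [20^3, 20^4), so the count is 20^4 - 20^3 = 19 x 20^3.

Final answer: 152000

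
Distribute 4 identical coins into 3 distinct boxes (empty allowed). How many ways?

Stars and bars: C(n+k-1, k-1) = C(6,2).

Final answer: C(6,2) = 15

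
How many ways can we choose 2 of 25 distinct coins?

C(25,2) = 25!/(2! x (25-2)!).

Final answer: C(25,2) = 300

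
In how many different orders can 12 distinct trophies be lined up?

The number of ways to arrange 12 distinct objects is 12!.

Final answer: 12! = 479001600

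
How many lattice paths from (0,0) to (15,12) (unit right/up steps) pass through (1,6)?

Paths (0,0)->(1,6): C(7,6) = 7.
Paths (1,6)->(15,12): C(20,6) = 38760.
By multiplication principle: 7 x 38760.

Final answer: 271320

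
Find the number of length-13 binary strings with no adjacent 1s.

A valid string ends in 0 (append to any length-(n-1) valid string) or in 01 (append to any length-(n-2) valid string), so a(n) = a(n-1) + a(n-2) with a(1)=2, a(2)=3.
Iterating the recurrence: a(1)=2, a(2)=3, a(3)=5, a(4)=8, a(5)=13, a(6)=21, a(7)=34, a(8)=55, a(9)=89, a(10)=144, a(11)=233, a(12)=377, a(13)=610.

Final answer: 610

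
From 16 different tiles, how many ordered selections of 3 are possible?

P(16,3) = 16!/(16-3)! = 16!/13!.

Final answer: P(16,3) = 3360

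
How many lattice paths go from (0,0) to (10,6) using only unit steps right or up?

Each path has 10 right steps and 6 up steps in some order (16 steps total).
Choose which 6 of the 16 steps are up: C(16,6).

Final answer: C(16,6) = 8008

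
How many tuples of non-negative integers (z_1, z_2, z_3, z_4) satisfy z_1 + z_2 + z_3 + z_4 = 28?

Stars and bars with 28 stars and 3 bars:
C(28+4-1, 4-1) = C(31,3).

Final answer: C(31,3) = 4495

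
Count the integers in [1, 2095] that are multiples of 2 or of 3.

Multiples of 2: 1047. Multiples of 3: 698. Of both (lcm=6): 349.
By inclusion-exclusion: 1047 + 698 - 349.

Final answer: 1396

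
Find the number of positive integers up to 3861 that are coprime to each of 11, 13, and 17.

|div by 11|=351, |div by 13|=297, |div by 17|=227.
|div by 11&13|=27, |div by 11&17|=20, |div by 13&17|=17, |div by all|=1.
By inclusion-exclusion, divisible by at least one: 351+297+227-27-20-17+1 = 812.
Not divisible by any: 3861 - 812.

Final answer: 3049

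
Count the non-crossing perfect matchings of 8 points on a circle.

The structures are counted by the Catalan number C_n. Here n = 8/2 = 4.
C_n = (2n)!/(n!(n+1)!), so C_{4} = 8!/(4! x 5!) = C(8,4)/5 = 70/5.

Final answer: C_{4} = 14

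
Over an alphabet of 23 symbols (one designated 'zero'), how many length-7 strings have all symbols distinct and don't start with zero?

First digit: 22 (nonzero). Second: 22 (not first). Third: 21, etc.
Total: 22 x 22 x 21 x 20 x 19 x 18 x 17.

Final answer: 1181869920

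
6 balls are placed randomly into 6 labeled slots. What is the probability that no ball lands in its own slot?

Use the recurrence D(n) = (n-1)(D(n-1) + D(n-2)) with D(0)=1, D(1)=0.
Building up: D(2)=1, D(3)=2, D(4)=9, D(5)=44, D(6)=265.
Total arrangements: 6! = 720.
Probability = D(6)/6! = 53/144.

Final answer: D(6)/6! = 265/720 = 0.368056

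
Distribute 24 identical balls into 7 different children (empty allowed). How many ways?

Stars and bars: C(n+k-1, k-1) = C(30,6).

Final answer: C(30,6) = 593775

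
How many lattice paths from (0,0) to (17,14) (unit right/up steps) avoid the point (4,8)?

Total paths to (17,14): C(31,14) = 265182525.
Paths through (4,8): C(12,8) x C(19,6) = 13430340.
Avoiding (4,8): 265182525 - 13430340.

Final answer: 251752185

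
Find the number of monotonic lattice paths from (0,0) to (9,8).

Each path has 9 right steps and 8 up steps in some order (17 steps total).
Choose which 8 of the 17 steps are up: C(17,8).

Final answer: C(17,8) = 24310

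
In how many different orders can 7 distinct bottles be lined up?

The number of ways to arrange 7 distinct objects is 7!.

Final answer: 7! = 5040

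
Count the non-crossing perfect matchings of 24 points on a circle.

The structures are counted by the Catalan number C_n. Here n = 24/2 = 12.
C_n = C(2n,n)/(n+1), so C_{12} = C(24,12)/13 = 2704156/13.

Final answer: C_{12} = 208012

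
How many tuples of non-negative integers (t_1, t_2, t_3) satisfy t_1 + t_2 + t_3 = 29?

Stars and bars with 29 stars and 2 bars:
C(29+3-1, 3-1) = C(31,2).

Final answer: C(31,2) = 465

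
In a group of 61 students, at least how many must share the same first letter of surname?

There are 26 possible values for first letter of surname. With 61 students and 26 categories, by pigeonhole: ceiling(61/26).

Final answer: 3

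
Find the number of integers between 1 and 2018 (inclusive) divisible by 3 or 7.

Multiples of 3: 672. Multiples of 7: 288. Of both (lcm=21): 96.
By inclusion-exclusion: 672 + 288 - 96.

Final answer: 864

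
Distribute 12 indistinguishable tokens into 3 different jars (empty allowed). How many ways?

Stars and bars: C(n+k-1, k-1) = C(14,2).

Final answer: C(14,2) = 91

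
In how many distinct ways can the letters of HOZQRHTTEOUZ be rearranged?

Letters (E:1, H:2, O:2, Q:1, R:1, T:2, U:1, Z:2). Total letters: 12.
Permutations = 12!/(2! x 2! x 2! x 2!).

Final answer: 29937600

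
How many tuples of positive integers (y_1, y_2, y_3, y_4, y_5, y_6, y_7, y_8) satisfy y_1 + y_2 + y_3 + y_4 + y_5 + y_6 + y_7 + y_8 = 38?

Substitute y'_i = y_i - 1 (so y'_i >= 0). Then sum y'_i = 38 - 8 = 30.
Stars and bars: C(30+8-1, 8-1) = C(37,7).

Final answer: C(37,7) = 10295472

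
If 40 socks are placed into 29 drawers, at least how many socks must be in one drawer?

By the pigeonhole principle: ceiling(40/29).

Final answer: 2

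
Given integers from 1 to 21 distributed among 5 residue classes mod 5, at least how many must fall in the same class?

By pigeonhole with 21 objects and 5 categories: ceiling(21/5).

Final answer: 5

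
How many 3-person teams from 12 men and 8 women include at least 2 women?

Sum over valid woman counts:
C(8,2)C(12,1) = 336
C(8,3)C(12,0) = 56
Total: 336 + 56.

Final answer: 392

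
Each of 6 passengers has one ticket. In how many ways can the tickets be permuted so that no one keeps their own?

Derangements satisfy D(n) = (n-1)(D(n-1) + D(n-2)), starting from D(0)=1, D(1)=0.
D(2) = 1 x (0 + 1) = 1
D(3) = 2 x (1 + 0) = 2
D(4) = 3 x (2 + 1) = 9
D(5) = 4 x (9 + 2) = 44
D(6) = 5 x (D(5) + D(4)) = 5 x (44 + 9)

Final answer: D(6) = 265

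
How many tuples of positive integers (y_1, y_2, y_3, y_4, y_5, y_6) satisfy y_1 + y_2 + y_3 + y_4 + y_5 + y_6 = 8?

Substitute y'_i = y_i - 1 (so y'_i >= 0). Then sum y'_i = 8 - 6 = 2.
Stars and bars: C(2+6-1, 6-1) = C(7,5).

Final answer: C(7,5) = 21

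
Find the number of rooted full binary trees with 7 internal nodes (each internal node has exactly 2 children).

The structures are counted by the Catalan number C_n. Here n = 7.
C_n = C(2n,n) - C(2n,n+1), so C_{7} = C(14,7) - C(14,8) = 3432 - 3003.

Final answer: C_{7} = 429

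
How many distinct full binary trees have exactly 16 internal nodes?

This is a standard Catalan-number count: the answer is C_n. Here n = 16.
C_n = C(2n,n) - C(2n,n+1), so C_{16} = C(32,16) - C(32,17) = 601080390 - 565722720.

Final answer: C_{16} = 35357670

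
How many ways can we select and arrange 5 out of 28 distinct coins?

P(28,5) = 28!/(28-5)! = 28!/23!.

Final answer: P(28,5) = 11793600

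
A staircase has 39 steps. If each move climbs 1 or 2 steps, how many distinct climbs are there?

Condition on the final move: it is a 1-step (f(n-1) ways to get there) or a 2-step (f(n-2) ways), so f(n) = f(n-1) + f(n-2), with f(1)=1, f(2)=2.
Iterating the recurrence: f(1)=1, f(2)=2, f(3)=3, f(4)=5, f(5)=8, f(6)=13, f(7)=21, f(8)=34, f(9)=55, f(10)=89, f(11)=144, f(12)=233, f(13)=377, f(14)=610, f(15)=987, f(16)=1597, f(17)=2584, f(18)=4181, f(19)=6765, f(20)=10946, f(21)=17711, f(22)=28657, f(23)=46368, f(24)=75025, f(25)=121393, f(26)=196418, f(27)=317811, f(28)=514229, f(29)=832040, f(30)=1346269, f(31)=2178309, f(32)=3524578, f(33)=5702887, f(34)=9227465, f(35)=14930352, f(36)=24157817, f(37)=39088169, f(38)=63245986, f(39)=102334155.

Final answer: 102334155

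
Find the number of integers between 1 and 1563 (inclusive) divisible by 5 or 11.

Multiples of 5: 312. Multiples of 11: 142. Of both (lcm=55): 28.
By inclusion-exclusion: 312 + 142 - 28.

Final answer: 426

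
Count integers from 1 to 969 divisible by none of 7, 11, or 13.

|div by 7|=138, |div by 11|=88, |div by 13|=74.
|div by 7&11|=12, |div by 7&13|=10, |div by 11&13|=6, |div by all|=0.
By inclusion-exclusion, divisible by at least one: 138+88+74-12-10-6+0 = 272.
Not divisible by any: 969 - 272.

Final answer: 697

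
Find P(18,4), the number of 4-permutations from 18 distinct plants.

P(18,4) = 18!/(18-4)! = 18!/14!.

Final answer: P(18,4) = 73440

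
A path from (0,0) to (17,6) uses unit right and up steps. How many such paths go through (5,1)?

Paths (0,0)->(5,1): C(6,1) = 6.
Paths (5,1)->(17,6): C(17,5) = 6188.
By multiplication principle: 6 x 6188.

Final answer: 37128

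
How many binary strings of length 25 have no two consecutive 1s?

Let a(n) count valid strings. If the last bit is 0 the prefix is any valid string of length n-1; if it is 1 the string must end in 01 with a valid prefix of length n-2. So a(n) = a(n-1) + a(n-2), a(1)=2, a(2)=3.
Building up term by term: a(1)=2, a(2)=3, a(3)=5, a(4)=8, a(5)=13, a(6)=21, a(7)=34, a(8)=55, a(9)=89, a(10)=144, a(11)=233, a(12)=377, a(13)=610, a(14)=987, a(15)=1597, a(16)=2584, a(17)=4181, a(18)=6765, a(19)=10946, a(20)=17711, a(21)=28657, a(22)=46368, a(23)=75025, a(24)=121393, a(25)=196418.

Final answer: 196418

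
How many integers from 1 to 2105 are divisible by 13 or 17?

Multiples of 13: 161. Multiples of 17: 123. Of both (lcm=221): 9.
By inclusion-exclusion: 161 + 123 - 9.

Final answer: 275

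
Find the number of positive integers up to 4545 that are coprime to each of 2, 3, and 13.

|div by 2|=2272, |div by 3|=1515, |div by 13|=349.
|div by 2&3|=757, |div by 2&13|=174, |div by 3&13|=116, |div by all|=58.
By inclusion-exclusion, divisible by at least one: 2272+1515+349-757-174-116+58 = 3147.
Not divisible by any: 4545 - 3147.

Final answer: 1398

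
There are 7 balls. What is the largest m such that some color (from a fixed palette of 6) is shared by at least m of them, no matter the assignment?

There are 6 possible values for color (from a fixed palette of 6). With 7 balls and 6 categories, by pigeonhole: ceiling(7/6).

Final answer: 2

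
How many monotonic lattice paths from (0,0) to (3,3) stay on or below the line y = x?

Total monotonic paths to (3,3): C(6,3) = 20.
By the reflection principle, paths that go above the diagonal number C(6,4) = 15.
Valid Dyck paths: 20 - 15.
(These counts are the Catalan numbers.)

Final answer: C_{3} = 5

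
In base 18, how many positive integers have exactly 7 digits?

In base 18, the leading digit has 17 choices (1..17); each of the remaining 6 digits has 18 choices.
Total: 17 x 18^6.

Final answer: 578207808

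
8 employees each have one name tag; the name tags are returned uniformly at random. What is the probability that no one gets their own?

D(n) = (n-1)(D(n-1) + D(n-2)), D(0)=1, D(1)=0.
Building up: D(2)=1, D(3)=2, D(4)=9, D(5)=44, D(6)=265, D(7)=1854, D(8)=14833.
Total arrangements: 8! = 40320.
Probability = D(8)/8! = 2119/5760.

Final answer: D(8)/8! = 14833/40320 = 0.367882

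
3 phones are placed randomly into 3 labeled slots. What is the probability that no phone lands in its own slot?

Use the recurrence D(n) = (n-1)(D(n-1) + D(n-2)) with D(0)=1, D(1)=0.
Building up: D(2)=1, D(3)=2.
Total arrangements: 3! = 6.
Probability = D(3)/3! = 1/3.

Final answer: D(3)/3! = 2/6 = 0.333333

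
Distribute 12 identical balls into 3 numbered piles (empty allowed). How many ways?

Stars and bars: C(n+k-1, k-1) = C(14,2).

Final answer: C(14,2) = 91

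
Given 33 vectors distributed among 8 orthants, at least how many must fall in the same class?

By pigeonhole with 33 objects and 8 categories: ceiling(33/8).

Final answer: 5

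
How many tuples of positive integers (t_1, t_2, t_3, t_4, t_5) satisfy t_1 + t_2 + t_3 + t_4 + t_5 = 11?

Substitute t'_i = t_i - 1 (so t'_i >= 0). Then sum t'_i = 11 - 5 = 6.
Stars and bars: C(6+5-1, 5-1) = C(10,4).

Final answer: C(10,4) = 210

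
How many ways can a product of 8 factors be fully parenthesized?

The structures are counted by the Catalan number C_n. Here n = 8 - 1 = 7.
C_n = (2n)!/(n!(n+1)!), so C_{7} = 14!/(7! x 8!) = C(14,7)/8 = 3432/8.

Final answer: C_{7} = 429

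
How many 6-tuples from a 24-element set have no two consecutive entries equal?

First character: 24 choices. Each subsequent: 23 choices (must differ from the previous one).
Total: 24 x 23^5.

Final answer: 24 x 23^{5} = 154472232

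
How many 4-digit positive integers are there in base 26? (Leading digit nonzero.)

Leading digit: 25 options (nonzero). Other 3 digit(s): 26 options each.
Total: 25 x 26^3.

Final answer: 439400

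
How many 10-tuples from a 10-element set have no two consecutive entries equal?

Let g(n) count such strings. g(1) = 10, and each valid string of length n-1 extends in 9 ways (any symbol but the last), so g(n) = 9 g(n-1).
Total: g(10) = 10 x 9^9.

Final answer: 10 x 9^{9} = 3874204890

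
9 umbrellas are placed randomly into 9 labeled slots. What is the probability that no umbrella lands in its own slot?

Use the recurrence D(n) = (n-1)(D(n-1) + D(n-2)) with D(0)=1, D(1)=0.
Building up: D(2)=1, D(3)=2, D(4)=9, D(5)=44, D(6)=265, D(7)=1854, D(8)=14833, D(9)=133496.
Total arrangements: 9! = 362880.
Probability = D(9)/9! = 16687/45360.

Final answer: D(9)/9! = 133496/362880 = 0.367879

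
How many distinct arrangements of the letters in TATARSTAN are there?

Letters (A:3, N:1, R:1, S:1, T:3). Total letters: 9.
Permutations = 9!/(3! x 3!).

Final answer: 10080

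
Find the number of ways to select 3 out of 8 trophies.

C(8,3) = 8!/(3! x 5!).

Final answer: \binom{8}{3} = 56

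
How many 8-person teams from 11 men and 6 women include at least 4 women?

Sum over valid woman counts:
C(6,4)C(11,4) = 4950
C(6,5)C(11,3) = 990
C(6,6)C(11,2) = 55
Total: 4950 + 990 + 55.

Final answer: 5995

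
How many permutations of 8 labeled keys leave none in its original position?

D(n) = (n-1)(D(n-1) + D(n-2)), D(0)=1, D(1)=0.
D(2) = 1 x (0 + 1) = 1
D(3) = 2 x (1 + 0) = 2
D(4) = 3 x (2 + 1) = 9
D(5) = 4 x (9 + 2) = 44
D(6) = 5 x (44 + 9) = 265
D(7) = 6 x (265 + 44) = 1854
D(8) = 7 x (D(7) + D(6)) = 7 x (1854 + 265)

Final answer: D(8) = 14833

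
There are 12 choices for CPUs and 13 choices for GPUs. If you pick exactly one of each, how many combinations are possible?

By the multiplication principle: 12 x 13.

Final answer: 156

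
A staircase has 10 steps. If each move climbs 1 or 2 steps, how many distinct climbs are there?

Let f(n) be the number of climbs. Removing the last move (1 or 2 steps) gives f(n) = f(n-1) + f(n-2); base cases f(1)=1, f(2)=2.
Iterating the recurrence: f(1)=1, f(2)=2, f(3)=3, f(4)=5, f(5)=8, f(6)=13, f(7)=21, f(8)=34, f(9)=55, f(10)=89.

Final answer: 89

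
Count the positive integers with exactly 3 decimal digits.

These are the integers in [10^2, 10^3), so the count is 10^3 - 10^2 = 9 x 10^2.

Final answer: 900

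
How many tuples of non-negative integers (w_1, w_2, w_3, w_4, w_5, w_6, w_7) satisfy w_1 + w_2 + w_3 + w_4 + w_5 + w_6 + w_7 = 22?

Stars and bars with 22 stars and 6 bars:
C(22+7-1, 7-1) = C(28,6).

Final answer: C(28,6) = 376740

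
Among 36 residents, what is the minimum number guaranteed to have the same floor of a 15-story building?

There are 15 possible values for floor of a 15-story building. With 36 residents and 15 categories, by pigeonhole: ceiling(36/15).

Final answer: 3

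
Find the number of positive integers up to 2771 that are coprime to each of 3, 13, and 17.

|div by 3|=923, |div by 13|=213, |div by 17|=163.
|div by 3&13|=71, |div by 3&17|=54, |div by 13&17|=12, |div by all|=4.
By inclusion-exclusion, divisible by at least one: 923+213+163-71-54-12+4 = 1166.
Not divisible by any: 2771 - 1166.

Final answer: 1605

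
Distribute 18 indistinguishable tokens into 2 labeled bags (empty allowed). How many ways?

Stars and bars: C(n+k-1, k-1) = C(19,1).

Final answer: C(19,1) = 19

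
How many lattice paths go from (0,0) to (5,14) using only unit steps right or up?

Each path has 5 right steps and 14 up steps in some order (19 steps total).
Choose which 14 of the 19 steps are up: C(19,14).

Final answer: C(19,14) = 11628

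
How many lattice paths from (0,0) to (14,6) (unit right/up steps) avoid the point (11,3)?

Total paths to (14,6): C(20,6) = 38760.
Paths through (11,3): C(14,3) x C(6,3) = 7280.
Avoiding (11,3): 38760 - 7280.

Final answer: 31480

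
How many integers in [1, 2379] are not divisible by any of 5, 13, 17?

|div by 5|=475, |div by 13|=183, |div by 17|=139.
|div by 5&13|=36, |div by 5&17|=27, |div by 13&17|=10, |div by all|=2.
By inclusion-exclusion, divisible by at least one: 475+183+139-36-27-10+2 = 726.
Not divisible by any: 2379 - 726.

Final answer: 1653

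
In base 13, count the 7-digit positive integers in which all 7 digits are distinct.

First digit: 12 (nonzero). Second: 12 (not first). Third: 11, etc.
Total: 12 x 12 x 11 x 10 x 9 x 8 x 7.

Final answer: 7983360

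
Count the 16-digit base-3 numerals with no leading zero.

These are the integers in [3^15, 3^16), so the count is 3^16 - 3^15 = 2 x 3^15.

Final answer: 28697814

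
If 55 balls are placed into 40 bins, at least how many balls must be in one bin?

By the pigeonhole principle: ceiling(55/40).

Final answer: 2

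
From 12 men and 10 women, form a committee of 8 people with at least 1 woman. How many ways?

Sum over valid woman counts:
C(10,1)C(12,7) = 7920
C(10,2)C(12,6) = 41580
C(10,3)C(12,5) = 95040
C(10,4)C(12,4) = 103950
C(10,5)C(12,3) = 55440
C(10,6)C(12,2) = 13860
C(10,7)C(12,1) = 1440
C(10,8)C(12,0) = 45
Total: 7920 + 41580 + 95040 + 103950 + 55440 + 13860 + 1440 + 45.

Final answer: 319275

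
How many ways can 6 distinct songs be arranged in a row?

The number of ways to arrange 6 distinct objects is 6!.

Final answer: 6! = 720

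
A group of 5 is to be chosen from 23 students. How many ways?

C(23,5) = 23!/(5! x 18!).

Final answer: \binom{23}{5} = 33649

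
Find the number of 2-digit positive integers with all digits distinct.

First digit: 9 (not 0). Second: 9 (not first). Third: 8, etc.
Total: 9 x 9.

Final answer: 81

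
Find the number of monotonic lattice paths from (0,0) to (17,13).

Each path has 17 right steps and 13 up steps in some order (30 steps total).
Choose which 13 of the 30 steps are up: C(30,13).

Final answer: C(30,13) = 119759850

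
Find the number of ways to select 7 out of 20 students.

C(20,7) = 20!/(7! x 13!).

Final answer: \binom{20}{7} = 77520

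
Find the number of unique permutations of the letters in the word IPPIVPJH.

Letters (H:1, I:2, J:1, P:3, V:1). Total letters: 8.
Permutations = 8!/(3! x 2!).

Final answer: 3360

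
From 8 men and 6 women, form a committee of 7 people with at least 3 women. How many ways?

Sum over valid woman counts:
C(6,3)C(8,4) = 1400
C(6,4)C(8,3) = 840
C(6,5)C(8,2) = 168
C(6,6)C(8,1) = 8
Total: 1400 + 840 + 168 + 8.

Final answer: 2416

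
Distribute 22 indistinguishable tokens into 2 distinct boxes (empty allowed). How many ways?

Stars and bars: C(n+k-1, k-1) = C(23,1).

Final answer: C(23,1) = 23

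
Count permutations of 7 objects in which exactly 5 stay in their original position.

Choose which 5 elements are fixed: C(7,5) = 21.
Derange the remaining 2 using D(j) = (j-1)(D(j-1) + D(j-2)), D(0)=1, D(1)=0: D(2)=1.
Total: 21 x 1.

Final answer: C(7,5) D(2) = 21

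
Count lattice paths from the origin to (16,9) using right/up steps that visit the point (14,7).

Paths (0,0)->(14,7): C(21,7) = 116280.
Paths (14,7)->(16,9): C(4,2) = 6.
By multiplication principle: 116280 x 6.

Final answer: 697680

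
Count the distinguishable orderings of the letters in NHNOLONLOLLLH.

Letters (H:2, L:5, N:3, O:3). Total letters: 13.
Permutations = 13!/(5! x 3! x 3! x 2!).

Final answer: 720720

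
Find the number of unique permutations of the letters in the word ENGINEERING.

Letters (E:3, G:2, I:2, N:3, R:1). Total letters: 11.
Permutations = 11!/(3! x 3! x 2! x 2!).

Final answer: 277200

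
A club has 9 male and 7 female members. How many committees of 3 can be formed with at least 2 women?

Sum over valid woman counts:
C(7,2)C(9,1) = 189
C(7,3)C(9,0) = 35
Total: 189 + 35.

Final answer: 224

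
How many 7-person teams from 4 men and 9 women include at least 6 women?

Sum over valid woman counts:
C(9,6)C(4,1) = 336
C(9,7)C(4,0) = 36
Total: 336 + 36.

Final answer: 372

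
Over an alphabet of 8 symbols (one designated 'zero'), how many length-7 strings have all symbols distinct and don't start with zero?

First digit: 7 (nonzero). Second: 7 (not first). Third: 6, etc.
Total: 7 x 7 x 6 x 5 x 4 x 3 x 2.

Final answer: 35280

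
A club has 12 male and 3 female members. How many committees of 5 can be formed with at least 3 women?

Sum over valid woman counts:
C(3,3)C(12,2).

Final answer: 66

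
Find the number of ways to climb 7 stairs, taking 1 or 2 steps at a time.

Let f(n) count the ways. The last step is size 1 or 2, so f(n) = f(n-1) + f(n-2) with f(1)=1, f(2)=2.
Computing successive values: f(1)=1, f(2)=2, f(3)=3, f(4)=5, f(5)=8, f(6)=13, f(7)=21.

Final answer: 21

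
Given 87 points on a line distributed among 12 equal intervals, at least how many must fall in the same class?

By pigeonhole with 87 objects and 12 categories: ceiling(87/12).

Final answer: 8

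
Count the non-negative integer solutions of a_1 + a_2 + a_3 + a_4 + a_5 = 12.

Stars and bars with 12 stars and 4 bars:
C(12+5-1, 5-1) = C(16,4).

Final answer: C(16,4) = 1820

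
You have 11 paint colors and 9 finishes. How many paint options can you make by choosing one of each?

By the multiplication principle: 11 x 9.

Final answer: 99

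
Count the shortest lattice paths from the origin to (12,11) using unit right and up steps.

Each path has 12 right steps and 11 up steps in some order (23 steps total).
Choose which 11 of the 23 steps are up: C(23,11).

Final answer: C(23,11) = 1352078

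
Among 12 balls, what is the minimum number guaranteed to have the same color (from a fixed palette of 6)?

There are 6 possible values for color (from a fixed palette of 6). With 12 balls and 6 categories, by pigeonhole: ceiling(12/6).

Final answer: 2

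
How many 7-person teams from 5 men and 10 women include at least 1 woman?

Sum over valid woman counts:
C(10,2)C(5,5) = 45
C(10,3)C(5,4) = 600
C(10,4)C(5,3) = 2100
C(10,5)C(5,2) = 2520
C(10,6)C(5,1) = 1050
C(10,7)C(5,0) = 120
Total: 45 + 600 + 2100 + 2520 + 1050 + 120.

Final answer: 6435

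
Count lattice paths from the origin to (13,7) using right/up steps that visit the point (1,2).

Paths (0,0)->(1,2): C(3,2) = 3.
Paths (1,2)->(13,7): C(17,5) = 6188.
By multiplication principle: 3 x 6188.

Final answer: 18564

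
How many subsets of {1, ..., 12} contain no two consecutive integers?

Let a(n) count such subsets of {1, ..., n}. Either n is excluded (a(n-1) ways) or n is included, forcing n-1 out (a(n-2) ways), so a(n) = a(n-1) + a(n-2) with a(1)=2, a(2)=3.
Iterating the recurrence: a(1)=2, a(2)=3, a(3)=5, a(4)=8, a(5)=13, a(6)=21, a(7)=34, a(8)=55, a(9)=89, a(10)=144, a(11)=233, a(12)=377.

Final answer: 377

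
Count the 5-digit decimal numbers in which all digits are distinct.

First digit: 9 (not 0). Second: 9 (not first). Third: 8, etc.
Total: 9 x 9 x 8 x 7 x 6.

Final answer: 27216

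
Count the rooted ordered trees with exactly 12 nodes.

This is a standard Catalan-number count: the answer is C_n. Here n = 12 - 1 = 11.
Using C_0 = 1 and C_(k+1) = C_k x 2(2k+1)/(k+2), build up term by term: C_1=1, C_2=2, C_3=5, C_4=14, C_5=42, C_6=132, C_7=429, C_8=1430, C_9=4862, C_10=16796, C_11=58786.

Final answer: C_{11} = 58786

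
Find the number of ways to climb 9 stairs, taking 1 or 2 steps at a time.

Condition on the final move: it is a 1-step (f(n-1) ways to get there) or a 2-step (f(n-2) ways), so f(n) = f(n-1) + f(n-2), with f(1)=1, f(2)=2.
Building up term by term: f(1)=1, f(2)=2, f(3)=3, f(4)=5, f(5)=8, f(6)=13, f(7)=21, f(8)=34, f(9)=55.

Final answer: 55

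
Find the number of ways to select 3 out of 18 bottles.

C(18,3) = 18!/(3! x 15!).

Final answer: \binom{18}{3} = 816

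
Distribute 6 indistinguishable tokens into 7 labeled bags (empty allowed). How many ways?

Stars and bars: C(n+k-1, k-1) = C(12,6).

Final answer: C(12,6) = 924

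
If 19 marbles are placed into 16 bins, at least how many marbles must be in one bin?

By the pigeonhole principle: ceiling(19/16).

Final answer: 2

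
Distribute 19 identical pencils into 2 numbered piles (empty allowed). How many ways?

Stars and bars: C(n+k-1, k-1) = C(20,1).

Final answer: C(20,1) = 20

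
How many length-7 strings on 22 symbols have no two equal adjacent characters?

Let g(n) count such strings. g(1) = 22, and each valid string of length n-1 extends in 21 ways (any symbol but the last), so g(n) = 21 g(n-1).
Total: g(7) = 22 x 21^6.

Final answer: 22 x 21^{6} = 1886854662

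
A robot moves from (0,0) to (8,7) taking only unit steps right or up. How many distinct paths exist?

Each path has 8 right steps and 7 up steps in some order (15 steps total).
Choose which 7 of the 15 steps are up: C(15,7).

Final answer: C(15,7) = 6435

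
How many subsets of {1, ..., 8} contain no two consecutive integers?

Let a(n) count such subsets of {1, ..., n}. Either n is excluded (a(n-1) ways) or n is included, forcing n-1 out (a(n-2) ways), so a(n) = a(n-1) + a(n-2) with a(1)=2, a(2)=3.
Iterating the recurrence: a(1)=2, a(2)=3, a(3)=5, a(4)=8, a(5)=13, a(6)=21, a(7)=34, a(8)=55.

Final answer: 55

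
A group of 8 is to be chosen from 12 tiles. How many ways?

C(12,8) = 12!/(8! x 4!).

Final answer: \binom{12}{8} = 495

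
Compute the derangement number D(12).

Use the recurrence D(n) = (n-1)(D(n-1) + D(n-2)) with D(0)=1, D(1)=0.
D(2) = 1 x (0 + 1) = 1
D(3) = 2 x (1 + 0) = 2
D(4) = 3 x (2 + 1) = 9
D(5) = 4 x (9 + 2) = 44
D(6) = 5 x (44 + 9) = 265
D(7) = 6 x (265 + 44) = 1854
D(8) = 7 x (1854 + 265) = 14833
D(9) = 8 x (14833 + 1854) = 133496
D(10) = 9 x (133496 + 14833) = 1334961
D(11) = 10 x (1334961 + 133496) = 14684570
D(12) = 11 x (D(11) + D(10)) = 11 x (14684570 + 1334961)

Final answer: D(12) = 176214841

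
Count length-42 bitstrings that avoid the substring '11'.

Classify by the final bit: ...0 gives a(n-1) strings, ...01 gives a(n-2) strings. Thus a(n) = a(n-1) + a(n-2) with a(1)=2, a(2)=3.
Computing successive values: a(1)=2, a(2)=3, a(3)=5, a(4)=8, a(5)=13, a(6)=21, a(7)=34, a(8)=55, a(9)=89, a(10)=144, a(11)=233, a(12)=377, a(13)=610, a(14)=987, a(15)=1597, a(16)=2584, a(17)=4181, a(18)=6765, a(19)=10946, a(20)=17711, a(21)=28657, a(22)=46368, a(23)=75025, a(24)=121393, a(25)=196418, a(26)=317811, a(27)=514229, a(28)=832040, a(29)=1346269, a(30)=2178309, a(31)=3524578, a(32)=5702887, a(33)=9227465, a(34)=14930352, a(35)=24157817, a(36)=39088169, a(37)=63245986, a(38)=102334155, a(39)=165580141, a(40)=267914296, a(41)=433494437, a(42)=701408733.

Final answer: 701408733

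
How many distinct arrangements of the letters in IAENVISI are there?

Letters (A:1, E:1, I:3, N:1, S:1, V:1). Total letters: 8.
Permutations = 8!/(3!).

Final answer: 6720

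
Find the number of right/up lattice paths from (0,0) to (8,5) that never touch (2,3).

Total paths to (8,5): C(13,5) = 1287.
Paths through (2,3): C(5,3) x C(8,2) = 280.
Avoiding (2,3): 1287 - 280.

Final answer: 1007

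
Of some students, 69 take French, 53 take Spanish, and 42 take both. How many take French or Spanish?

|A union B| = |A| + |B| - |A intersect B| = 69 + 53 - 42.

Final answer: 80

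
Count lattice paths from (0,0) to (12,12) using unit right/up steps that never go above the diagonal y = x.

Total monotonic paths to (12,12): C(24,12) = 2704156.
Reflecting each bad path at its first crossing gives a bijection with paths to (11,13): C(24,13) = 2496144.
Valid Dyck paths: 2704156 - 2496144.
(Equivalently, C_{12} = C(24,12)/13 = 2704156/13.)

Final answer: C_{12} = 208012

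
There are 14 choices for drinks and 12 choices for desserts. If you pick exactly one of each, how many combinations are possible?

By the multiplication principle: 14 x 12.

Final answer: 168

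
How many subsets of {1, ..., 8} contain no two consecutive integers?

Let a(n) count such subsets of {1, ..., n}. Either n is excluded (a(n-1) ways) or n is included, forcing n-1 out (a(n-2) ways), so a(n) = a(n-1) + a(n-2) with a(1)=2, a(2)=3.
Computing successive values: a(1)=2, a(2)=3, a(3)=5, a(4)=8, a(5)=13, a(6)=21, a(7)=34, a(8)=55.

Final answer: 55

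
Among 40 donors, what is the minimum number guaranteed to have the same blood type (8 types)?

There are 8 possible values for blood type (8 types). With 40 donors and 8 categories, by pigeonhole: ceiling(40/8).

Final answer: 5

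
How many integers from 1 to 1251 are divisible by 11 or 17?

Multiples of 11: 113. Multiples of 17: 73. Of both (lcm=187): 6.
By inclusion-exclusion: 113 + 73 - 6.

Final answer: 180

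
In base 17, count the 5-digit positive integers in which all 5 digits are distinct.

The leading digit has 16 choices (anything but zero); the next has 16 (anything but the first), then 15, and so on, one fewer each time.
Total: 16 x 16 x 15 x 14 x 13.

Final answer: 698880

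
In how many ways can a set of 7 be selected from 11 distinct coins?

C(11,7) = 11!/(7! x 4!).

Final answer: \binom{11}{7} = 330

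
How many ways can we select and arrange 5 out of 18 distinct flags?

P(18,5) = 18!/(18-5)! = 18!/13!.

Final answer: P(18,5) = 1028160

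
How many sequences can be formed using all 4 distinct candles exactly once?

The number of ways to arrange 4 distinct objects is 4!.

Final answer: 4! = 24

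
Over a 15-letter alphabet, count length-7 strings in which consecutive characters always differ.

Let g(n) count such strings. g(1) = 15, and each valid string of length n-1 extends in 14 ways (any symbol but the last), so g(n) = 14 g(n-1).
Total: g(7) = 15 x 14^6.

Final answer: 15 x 14^{6} = 112943040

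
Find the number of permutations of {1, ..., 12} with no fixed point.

Use the recurrence D(n) = (n-1)(D(n-1) + D(n-2)) with D(0)=1, D(1)=0.
D(2) = 1 x (0 + 1) = 1
D(3) = 2 x (1 + 0) = 2
D(4) = 3 x (2 + 1) = 9
D(5) = 4 x (9 + 2) = 44
D(6) = 5 x (44 + 9) = 265
D(7) = 6 x (265 + 44) = 1854
D(8) = 7 x (1854 + 265) = 14833
D(9) = 8 x (14833 + 1854) = 133496
D(10) = 9 x (133496 + 14833) = 1334961
D(11) = 10 x (1334961 + 133496) = 14684570
D(12) = 11 x (D(11) + D(10)) = 11 x (14684570 + 1334961)

Final answer: D(12) = 176214841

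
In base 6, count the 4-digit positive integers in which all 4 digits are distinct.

The leading digit has 5 choices (anything but zero); the next has 5 (anything but the first), then 4, and so on, one fewer each time.
Total: 5 x 5 x 4 x 3.

Final answer: 300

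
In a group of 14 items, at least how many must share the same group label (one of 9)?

There are 9 possible values for group label (one of 9). With 14 items and 9 categories, by pigeonhole: ceiling(14/9).

Final answer: 2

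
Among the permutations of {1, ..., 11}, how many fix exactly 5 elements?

Choose which 5 elements are fixed: C(11,5) = 462.
Derange the remaining 6 using D(j) = (j-1)(D(j-1) + D(j-2)), D(0)=1, D(1)=0: D(2)=1, D(3)=2, D(4)=9, D(5)=44, D(6)=265.
Total: 462 x 265.

Final answer: C(11,5) D(6) = 122430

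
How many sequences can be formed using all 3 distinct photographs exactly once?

The number of ways to arrange 3 distinct objects is 3!.

Final answer: 3! = 6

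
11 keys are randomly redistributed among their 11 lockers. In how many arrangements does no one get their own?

D(n) = (n-1)(D(n-1) + D(n-2)), D(0)=1, D(1)=0.
D(2) = 1 x (0 + 1) = 1
D(3) = 2 x (1 + 0) = 2
D(4) = 3 x (2 + 1) = 9
D(5) = 4 x (9 + 2) = 44
D(6) = 5 x (44 + 9) = 265
D(7) = 6 x (265 + 44) = 1854
D(8) = 7 x (1854 + 265) = 14833
D(9) = 8 x (14833 + 1854) = 133496
D(10) = 9 x (133496 + 14833) = 1334961
D(11) = 10 x (D(10) + D(9)) = 10 x (1334961 + 133496)

Final answer: D(11) = 14684570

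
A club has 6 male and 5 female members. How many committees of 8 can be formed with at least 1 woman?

Sum over valid woman counts:
C(5,2)C(6,6) = 10
C(5,3)C(6,5) = 60
C(5,4)C(6,4) = 75
C(5,5)C(6,3) = 20
Total: 10 + 60 + 75 + 20.

Final answer: 165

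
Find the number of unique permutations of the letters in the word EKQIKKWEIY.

Letters (E:2, I:2, K:3, Q:1, W:1, Y:1). Total letters: 10.
Permutations = 10!/(3! x 2! x 2!).

Final answer: 151200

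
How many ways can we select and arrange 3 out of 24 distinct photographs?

P(24,3) = 24!/(24-3)! = 24!/21!.

Final answer: P(24,3) = 12144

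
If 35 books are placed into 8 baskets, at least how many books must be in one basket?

By the pigeonhole principle: ceiling(35/8).

Final answer: 5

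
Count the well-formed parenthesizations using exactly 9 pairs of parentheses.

The structures are counted by the Catalan number C_n. Here n = 9 (pairs).
Using C_0 = 1 and C_(k+1) = C_k x 2(2k+1)/(k+2), build up term by term: C_1=1, C_2=2, C_3=5, C_4=14, C_5=42, C_6=132, C_7=429, C_8=1430, C_9=4862.

Final answer: C_{9} = 4862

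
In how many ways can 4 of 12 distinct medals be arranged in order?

P(12,4) = 12!/(12-4)! = 12!/8!.

Final answer: P(12,4) = 11880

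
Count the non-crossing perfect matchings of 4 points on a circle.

This is a standard Catalan-number count: the answer is C_n. Here n = 4/2 = 2.
C_n = (2n)!/(n!(n+1)!), so C_{2} = 4!/(2! x 3!) = C(4,2)/3 = 6/3.

Final answer: C_{2} = 2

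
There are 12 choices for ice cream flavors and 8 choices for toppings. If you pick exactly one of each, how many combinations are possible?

By the multiplication principle: 12 x 8.

Final answer: 96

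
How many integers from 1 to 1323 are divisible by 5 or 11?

Multiples of 5: 264. Multiples of 11: 120. Of both (lcm=55): 24.
By inclusion-exclusion: 264 + 120 - 24.

Final answer: 360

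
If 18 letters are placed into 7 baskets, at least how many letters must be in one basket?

By the pigeonhole principle: ceiling(18/7).

Final answer: 3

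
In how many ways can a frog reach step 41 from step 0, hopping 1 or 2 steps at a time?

Let f(n) count the ways. The last step is size 1 or 2, so f(n) = f(n-1) + f(n-2) with f(1)=1, f(2)=2.
Iterating the recurrence: f(1)=1, f(2)=2, f(3)=3, f(4)=5, f(5)=8, f(6)=13, f(7)=21, f(8)=34, f(9)=55, f(10)=89, f(11)=144, f(12)=233, f(13)=377, f(14)=610, f(15)=987, f(16)=1597, f(17)=2584, f(18)=4181, f(19)=6765, f(20)=10946, f(21)=17711, f(22)=28657, f(23)=46368, f(24)=75025, f(25)=121393, f(26)=196418, f(27)=317811, f(28)=514229, f(29)=832040, f(30)=1346269, f(31)=2178309, f(32)=3524578, f(33)=5702887, f(34)=9227465, f(35)=14930352, f(36)=24157817, f(37)=39088169, f(38)=63245986, f(39)=102334155, f(40)=165580141, f(41)=267914296.

Final answer: 267914296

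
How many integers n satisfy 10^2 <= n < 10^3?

These are the integers in [10^2, 10^3), so the count is 10^3 - 10^2 = 9 x 10^2.

Final answer: 900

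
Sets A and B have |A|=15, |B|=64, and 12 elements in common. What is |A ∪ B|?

|A union B| = |A| + |B| - |A intersect B| = 15 + 64 - 12.

Final answer: 67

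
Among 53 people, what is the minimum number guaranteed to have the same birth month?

There are 12 possible values for birth month. With 53 people and 12 categories, by pigeonhole: ceiling(53/12).

Final answer: 5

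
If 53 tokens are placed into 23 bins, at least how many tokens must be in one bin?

By the pigeonhole principle: ceiling(53/23).

Final answer: 3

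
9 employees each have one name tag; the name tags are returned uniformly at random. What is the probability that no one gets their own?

D(n) = (n-1)(D(n-1) + D(n-2)), D(0)=1, D(1)=0.
Building up: D(2)=1, D(3)=2, D(4)=9, D(5)=44, D(6)=265, D(7)=1854, D(8)=14833, D(9)=133496.
Total arrangements: 9! = 362880.
Probability = D(9)/9! = 16687/45360.

Final answer: D(9)/9! = 133496/362880 = 0.367879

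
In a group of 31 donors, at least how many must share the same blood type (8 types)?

There are 8 possible values for blood type (8 types). With 31 donors and 8 categories, by pigeonhole: ceiling(31/8).

Final answer: 4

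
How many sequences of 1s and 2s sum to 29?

Condition on the final move: it is a 1-step (f(n-1) ways to get there) or a 2-step (f(n-2) ways), so f(n) = f(n-1) + f(n-2), with f(1)=1, f(2)=2.
Computing successive values: f(1)=1, f(2)=2, f(3)=3, f(4)=5, f(5)=8, f(6)=13, f(7)=21, f(8)=34, f(9)=55, f(10)=89, f(11)=144, f(12)=233, f(13)=377, f(14)=610, f(15)=987, f(16)=1597, f(17)=2584, f(18)=4181, f(19)=6765, f(20)=10946, f(21)=17711, f(22)=28657, f(23)=46368, f(24)=75025, f(25)=121393, f(26)=196418, f(27)=317811, f(28)=514229, f(29)=832040.

Final answer: 832040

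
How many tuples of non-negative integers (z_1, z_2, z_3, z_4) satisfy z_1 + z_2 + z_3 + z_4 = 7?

Stars and bars with 7 stars and 3 bars:
C(7+4-1, 4-1) = C(10,3).

Final answer: C(10,3) = 120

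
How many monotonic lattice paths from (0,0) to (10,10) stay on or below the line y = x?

Total monotonic paths to (10,10): C(20,10) = 184756.
A path is bad iff it touches y = x + 1; reflecting its initial segment maps bad paths bijectively onto all paths to (9,11), of which there are C(20,11) = 167960.
Valid Dyck paths: 184756 - 167960.
(Equivalently, C_{10} = C(20,10)/11 = 184756/11.)

Final answer: C_{10} = 16796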